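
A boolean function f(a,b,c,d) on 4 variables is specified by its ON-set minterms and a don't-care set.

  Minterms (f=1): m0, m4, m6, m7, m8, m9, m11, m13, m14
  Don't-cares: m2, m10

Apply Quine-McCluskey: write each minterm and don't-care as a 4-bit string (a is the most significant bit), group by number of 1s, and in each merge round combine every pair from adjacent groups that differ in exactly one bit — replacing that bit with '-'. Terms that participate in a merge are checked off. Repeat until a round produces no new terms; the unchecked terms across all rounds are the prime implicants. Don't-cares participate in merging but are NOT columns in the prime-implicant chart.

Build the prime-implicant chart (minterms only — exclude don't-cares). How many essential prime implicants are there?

Round 0: 0000✓ 0010✓ 0100✓ 0110✓ 0111✓ 1000✓ 1001✓ 1010✓ 1011✓ 1101✓ 1110✓
Round 1: -000✓ -010✓ -110✓ 0-00✓ 0-10✓ 00-0✓ 01-0✓ 011- 1-01 1-10✓ 10-0✓ 10-1✓ 100-✓ 101-✓
Round 2: --10 -0-0 0--0 10--
PIs = {--10, -0-0, 0--0, 011-, 1-01, 10--}
Coverage chart:
  m0: -0-0,0--0
  m4: 0--0 ←essential
  m6: --10,0--0,011-
  m7: 011- ←essential
  m8: -0-0,10--
  m9: 1-01,10--
  m11: 10-- ←essential
  m13: 1-01 ←essential
  m14: --10 ←essential
Essential: --10, 0--0, 011-, 1-01, 10--

5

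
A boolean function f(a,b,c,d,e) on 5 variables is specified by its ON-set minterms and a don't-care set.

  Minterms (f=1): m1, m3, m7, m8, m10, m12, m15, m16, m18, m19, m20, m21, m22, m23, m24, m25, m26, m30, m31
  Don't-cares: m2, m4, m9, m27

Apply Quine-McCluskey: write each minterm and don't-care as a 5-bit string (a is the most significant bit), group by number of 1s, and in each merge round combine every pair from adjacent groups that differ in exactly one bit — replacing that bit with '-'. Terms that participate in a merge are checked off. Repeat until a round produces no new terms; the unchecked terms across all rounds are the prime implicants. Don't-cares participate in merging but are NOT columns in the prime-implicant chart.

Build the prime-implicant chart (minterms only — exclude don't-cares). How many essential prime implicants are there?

3

Round 0: 00001✓ 00010✓ 00011✓ 00100✓ 00111✓ 01000✓ 01001✓ 01010✓ 01100✓ 01111✓ 10000✓ 10010✓ 10011✓ 10100✓ 10101✓ 10110✓ 10111✓ 11000✓ 11001✓ 11010✓ 11011✓ 11110✓ 11111✓
Round 1: -0010✓ -0011✓ -0100 -0111✓ -1000✓ -1001✓ -1010✓ -1111✓ 0-001 0-010✓ 0-100 0-111✓ 00-11✓ 000-1 0001-✓ 01-00 010-0✓ 0100-✓ 1-000✓ 1-010✓ 1-011✓ 1-110✓ 1-111✓ 10-00✓ 10-10✓ 10-11✓ 100-0✓ 1001-✓ 101-0✓ 101-1✓ 1010-✓ 1011-✓ 11-10✓ 11-11✓ 110-0✓ 110-1✓ 1100-✓ 1101-✓ 1111-✓
Round 2: --010 --111 -0-11 -001- -10-0 -100- 1--10✓ 1--11✓ 1-0-0 1-01-✓ 1-11-✓ 10--0 10-1-✓ 101-- 11-1-✓ 110--
Round 3: 1--1-
PIs = {--010, --111, -0-11, -001-, -0100, -10-0, -100-, 0-001, 0-100, 000-1, 01-00, 1--1-, 1-0-0, 10--0, 101--, 110--}
Coverage chart:
  m1: 0-001,000-1
  m3: -0-11,-001-,000-1
  m7: --111,-0-11
  m8: -10-0,-100-,01-00
  m10: --010,-10-0
  m12: 0-100,01-00
  m15: --111 ←essential
  m16: 1-0-0,10--0
  m18: --010,-001-,1--1-,1-0-0,10--0
  m19: -0-11,-001-,1--1-
  m20: -0100,10--0,101--
  m21: 101-- ←essential
  m22: 1--1-,10--0,101--
  m23: --111,-0-11,1--1-,101--
  m24: -10-0,-100-,1-0-0,110--
  m25: -100-,110--
  m26: --010,-10-0,1--1-,1-0-0,110--
  m30: 1--1- ←essential
  m31: --111,1--1-
Essential: --111, 1--1-, 101--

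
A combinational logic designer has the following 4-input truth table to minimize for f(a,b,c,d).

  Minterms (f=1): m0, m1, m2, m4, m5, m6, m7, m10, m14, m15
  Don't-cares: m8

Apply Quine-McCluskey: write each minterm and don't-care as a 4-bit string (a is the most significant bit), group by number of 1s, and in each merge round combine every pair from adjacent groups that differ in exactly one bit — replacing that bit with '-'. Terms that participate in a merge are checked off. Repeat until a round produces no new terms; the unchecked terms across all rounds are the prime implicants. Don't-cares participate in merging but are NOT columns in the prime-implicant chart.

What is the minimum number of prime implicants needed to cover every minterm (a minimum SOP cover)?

size-2^0 implicants → 0000(✓)  0001(✓)  0010(✓)  0100(✓)  0101(✓)  0110(✓)  0111(✓)  1000(✓)  1010(✓)  1110(✓)  1111(✓)
size-2^1 implicants → -000(✓)  -010(✓)  -110(✓)  -111(✓)  0-00(✓)  0-01(✓)  0-10(✓)  00-0(✓)  000-(✓)  01-0(✓)  01-1(✓)  010-(✓)  011-(✓)  1-10(✓)  10-0(✓)  111-(✓)
size-2^2 implicants → --10  -0-0  -11-  0--0  0-0-  01--
Unchecked terms (primes): --10, -0-0, -11-, 0--0, 0-0-, 01--
Minterm coverage:
  m0 ⊆ -0-0,0--0,0-0-
  m1 ⊆ 0-0- [E]
  m2 ⊆ --10,-0-0,0--0
  m4 ⊆ 0--0,0-0-,01--
  m5 ⊆ 0-0-,01--
  m6 ⊆ --10,-11-,0--0,01--
  m7 ⊆ -11-,01--
  m10 ⊆ --10,-0-0
  m14 ⊆ --10,-11-
  m15 ⊆ -11- [E]
E = {-11-, 0-0-}
Petrick residual → --10
Cover = cd' + bc + a'c'  |cover|=3

3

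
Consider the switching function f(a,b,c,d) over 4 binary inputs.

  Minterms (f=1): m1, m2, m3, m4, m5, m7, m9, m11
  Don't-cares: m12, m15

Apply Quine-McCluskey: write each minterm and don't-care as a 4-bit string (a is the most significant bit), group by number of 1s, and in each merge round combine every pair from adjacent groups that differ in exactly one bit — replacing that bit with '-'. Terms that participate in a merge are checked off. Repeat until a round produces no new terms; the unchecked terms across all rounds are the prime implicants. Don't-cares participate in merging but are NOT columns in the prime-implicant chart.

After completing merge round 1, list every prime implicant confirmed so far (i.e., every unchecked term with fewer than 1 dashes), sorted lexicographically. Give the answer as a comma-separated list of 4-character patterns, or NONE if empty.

Round 0: 0001✓ 0010✓ 0011✓ 0100✓ 0101✓ 0111✓ 1001✓ 1011✓ 1100✓ 1111✓
Round 1: -001✓ -011✓ -100 -111✓ 0-01✓ 0-11✓ 00-1✓ 001- 01-1✓ 010- 1-11✓ 10-1✓
Round 2: --11 -0-1 0--1
PIs = {--11, -0-1, -100, 0--1, 001-, 010-}

NONE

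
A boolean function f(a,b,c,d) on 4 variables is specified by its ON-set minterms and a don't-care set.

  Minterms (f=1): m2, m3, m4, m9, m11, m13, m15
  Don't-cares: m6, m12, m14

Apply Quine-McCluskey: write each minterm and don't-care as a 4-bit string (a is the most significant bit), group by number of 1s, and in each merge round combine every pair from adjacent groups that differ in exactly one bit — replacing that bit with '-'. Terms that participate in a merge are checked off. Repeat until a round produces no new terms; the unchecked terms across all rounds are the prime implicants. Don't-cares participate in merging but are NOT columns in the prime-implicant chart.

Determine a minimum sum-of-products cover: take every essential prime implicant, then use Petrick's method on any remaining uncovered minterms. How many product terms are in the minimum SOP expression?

size-2^0 implicants → 0010(✓)  0011(✓)  0100(✓)  0110(✓)  1001(✓)  1011(✓)  1100(✓)  1101(✓)  1110(✓)  1111(✓)
size-2^1 implicants → -011  -100(✓)  -110(✓)  0-10  001-  01-0(✓)  1-01(✓)  1-11(✓)  10-1(✓)  11-0(✓)  11-1(✓)  110-(✓)  111-(✓)
size-2^2 implicants → -1-0  1--1  11--
Unchecked terms (primes): -011, -1-0, 0-10, 001-, 1--1, 11--
Minterm coverage:
  m2 ⊆ 0-10,001-
  m3 ⊆ -011,001-
  m4 ⊆ -1-0 [E]
  m9 ⊆ 1--1 [E]
  m11 ⊆ -011,1--1
  m13 ⊆ 1--1,11--
  m15 ⊆ 1--1,11--
E = {-1-0, 1--1}
Petrick residual → 001-
Cover = bd' + a'b'c + ad  |cover|=3

3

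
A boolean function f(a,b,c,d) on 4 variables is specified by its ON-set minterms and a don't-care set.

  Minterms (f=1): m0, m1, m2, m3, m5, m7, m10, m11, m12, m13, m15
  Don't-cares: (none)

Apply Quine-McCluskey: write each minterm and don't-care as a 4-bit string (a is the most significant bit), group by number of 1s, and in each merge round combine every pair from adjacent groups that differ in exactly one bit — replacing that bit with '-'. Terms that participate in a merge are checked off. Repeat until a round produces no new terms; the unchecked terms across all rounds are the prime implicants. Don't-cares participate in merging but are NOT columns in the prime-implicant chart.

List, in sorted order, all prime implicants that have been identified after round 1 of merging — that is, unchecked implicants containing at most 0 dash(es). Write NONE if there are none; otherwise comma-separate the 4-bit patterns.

size-2^0 implicants → 0000(✓)  0001(✓)  0010(✓)  0011(✓)  0101(✓)  0111(✓)  1010(✓)  1011(✓)  1100(✓)  1101(✓)  1111(✓)
size-2^1 implicants → -010(✓)  -011(✓)  -101(✓)  -111(✓)  0-01(✓)  0-11(✓)  00-0(✓)  00-1(✓)  000-(✓)  001-(✓)  01-1(✓)  1-11(✓)  101-(✓)  11-1(✓)  110-
size-2^2 implicants → --11  -01-  -1-1  0--1  00--
Unchecked terms (primes): --11, -01-, -1-1, 0--1, 00--, 110-

NONE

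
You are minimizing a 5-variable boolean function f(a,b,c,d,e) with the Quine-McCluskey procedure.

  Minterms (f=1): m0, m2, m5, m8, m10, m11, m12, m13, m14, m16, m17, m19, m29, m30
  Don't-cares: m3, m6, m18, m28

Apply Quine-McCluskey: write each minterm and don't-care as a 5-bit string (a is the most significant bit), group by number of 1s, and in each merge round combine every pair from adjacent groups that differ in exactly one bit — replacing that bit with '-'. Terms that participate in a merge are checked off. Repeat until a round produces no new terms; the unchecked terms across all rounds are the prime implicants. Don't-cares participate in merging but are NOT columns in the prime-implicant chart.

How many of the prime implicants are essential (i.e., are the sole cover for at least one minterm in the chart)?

5

[col 0] 00000*, 00010*, 00011*, 00101*, 00110*, 01000*, 01010*, 01011*, 01100*, 01101*, 01110*, 10000*, 10001*, 10010*, 10011*, 11100*, 11101*, 11110*
[col 1] -0000*, -0010*, -0011*, -1100*, -1101*, -1110*, 0-000*, 0-010*, 0-011*, 0-101, 0-110*, 00-10*, 000-0*, 0001-*, 01-00*, 01-10*, 010-0*, 0101-*, 011-0*, 0110-*, 100-0*, 100-1*, 1000-*, 1001-*, 111-0*, 1110-*
[col 2] -00-0, -001-, -11-0, -110-, 0--10, 0-0-0, 0-01-, 01--0, 100--
Prime implicants: -00-0, -001-, -11-0, -110-, 0--10, 0-0-0, 0-01-, 0-101, 01--0, 100--
PI chart (minterm → PIs covering it):
  0 | -00-0,0-0-0
  2 | -00-0,-001-,0--10,0-0-0,0-01-
  5 | 0-101  (sole → essential)
  8 | 0-0-0,01--0
  10 | 0--10,0-0-0,0-01-,01--0
  11 | 0-01-  (sole → essential)
  12 | -11-0,-110-,01--0
  13 | -110-,0-101
  14 | -11-0,0--10,01--0
  16 | -00-0,100--
  17 | 100--  (sole → essential)
  19 | -001-,100--
  29 | -110-  (sole → essential)
  30 | -11-0  (sole → essential)
Essential prime implicants: -11-0, -110-, 0-01-, 0-101, 100--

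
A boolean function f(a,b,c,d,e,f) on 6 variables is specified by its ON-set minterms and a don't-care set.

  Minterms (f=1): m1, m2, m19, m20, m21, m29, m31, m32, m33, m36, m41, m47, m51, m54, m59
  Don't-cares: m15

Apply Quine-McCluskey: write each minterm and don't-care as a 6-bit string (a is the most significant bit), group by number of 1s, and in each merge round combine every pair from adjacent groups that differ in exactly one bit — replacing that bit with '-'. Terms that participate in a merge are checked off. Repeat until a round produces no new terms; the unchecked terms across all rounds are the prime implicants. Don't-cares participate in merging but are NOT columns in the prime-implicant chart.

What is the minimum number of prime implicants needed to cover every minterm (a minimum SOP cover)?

size-2^0 implicants → 000001(✓)  000010  001111(✓)  010011(✓)  010100(✓)  010101(✓)  011101(✓)  011111(✓)  100000(✓)  100001(✓)  100100(✓)  101001(✓)  101111(✓)  110011(✓)  110110  111011(✓)
size-2^1 implicants → -00001  -01111  -10011  0-1111  01-101  01010-  0111-1  10-001  100-00  10000-  11-011
Unchecked terms (primes): -00001, -01111, -10011, 0-1111, 000010, 01-101, 01010-, 0111-1, 10-001, 100-00, 10000-, 11-011, 110110
Minterm coverage:
  m1 ⊆ -00001 [E]
  m2 ⊆ 000010 [E]
  m19 ⊆ -10011 [E]
  m20 ⊆ 01010- [E]
  m21 ⊆ 01-101,01010-
  m29 ⊆ 01-101,0111-1
  m31 ⊆ 0-1111,0111-1
  m32 ⊆ 100-00,10000-
  m33 ⊆ -00001,10-001,10000-
  m36 ⊆ 100-00 [E]
  m41 ⊆ 10-001 [E]
  m47 ⊆ -01111 [E]
  m51 ⊆ -10011,11-011
  m54 ⊆ 110110 [E]
  m59 ⊆ 11-011 [E]
E = {-00001, -01111, -10011, 000010, 01010-, 10-001, 100-00, 11-011, 110110}
Petrick residual → 0111-1
Cover = b'c'd'e'f + b'cdef + bc'd'ef + a'b'c'd'ef' + a'bc'de' + a'bcdf + ab'd'e'f + ab'c'e'f' + abd'ef + abc'def'  |cover|=10

10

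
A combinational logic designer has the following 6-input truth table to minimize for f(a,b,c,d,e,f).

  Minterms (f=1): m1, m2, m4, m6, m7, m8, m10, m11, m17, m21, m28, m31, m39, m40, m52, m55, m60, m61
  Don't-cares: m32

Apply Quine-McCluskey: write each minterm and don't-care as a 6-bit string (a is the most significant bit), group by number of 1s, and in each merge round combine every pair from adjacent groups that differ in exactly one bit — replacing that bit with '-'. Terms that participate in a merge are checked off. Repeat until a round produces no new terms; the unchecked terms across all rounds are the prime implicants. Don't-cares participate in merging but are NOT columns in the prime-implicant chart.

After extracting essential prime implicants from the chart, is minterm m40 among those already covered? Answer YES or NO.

[col 0] 000001*, 000010*, 000100*, 000110*, 000111*, 001000*, 001010*, 001011*, 010001*, 010101*, 011100*, 011111, 100000*, 100111*, 101000*, 110100*, 110111*, 111100*, 111101*
[col 1] -00111, -01000, -11100, 0-0001, 00-010, 000-10, 0001-0, 00011-, 0010-0, 00101-, 010-01, 1-0111, 10-000, 11-100, 11110-
Prime implicants: -00111, -01000, -11100, 0-0001, 00-010, 000-10, 0001-0, 00011-, 0010-0, 00101-, 010-01, 011111, 1-0111, 10-000, 11-100, 11110-
PI chart (minterm → PIs covering it):
  1 | 0-0001  (sole → essential)
  2 | 00-010,000-10
  4 | 0001-0  (sole → essential)
  6 | 000-10,0001-0,00011-
  7 | -00111,00011-
  8 | -01000,0010-0
  10 | 00-010,0010-0,00101-
  11 | 00101-  (sole → essential)
  17 | 0-0001,010-01
  21 | 010-01  (sole → essential)
  28 | -11100  (sole → essential)
  31 | 011111  (sole → essential)
  39 | -00111,1-0111
  40 | -01000,10-000
  52 | 11-100  (sole → essential)
  55 | 1-0111  (sole → essential)
  60 | -11100,11-100,11110-
  61 | 11110-  (sole → essential)
Essential prime implicants: -11100, 0-0001, 0001-0, 00101-, 010-01, 011111, 1-0111, 11-100, 11110-

NO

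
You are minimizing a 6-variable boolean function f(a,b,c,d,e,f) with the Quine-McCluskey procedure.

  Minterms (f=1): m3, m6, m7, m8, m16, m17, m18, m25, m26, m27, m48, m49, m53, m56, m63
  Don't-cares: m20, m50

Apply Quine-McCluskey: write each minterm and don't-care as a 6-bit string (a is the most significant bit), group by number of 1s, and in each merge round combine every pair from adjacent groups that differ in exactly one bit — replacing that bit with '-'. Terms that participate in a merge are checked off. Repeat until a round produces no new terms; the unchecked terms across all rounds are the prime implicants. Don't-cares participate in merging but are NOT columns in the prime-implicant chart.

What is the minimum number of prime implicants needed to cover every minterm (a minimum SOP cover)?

9

[col 0] 000011*, 000110*, 000111*, 001000, 010000*, 010001*, 010010*, 010100*, 011001*, 011010*, 011011*, 110000*, 110001*, 110010*, 110101*, 111000*, 111111
[col 1] -10000*, -10001*, -10010*, 000-11, 00011-, 01-001, 01-010, 010-00, 0100-0*, 01000-*, 0110-1, 01101-, 11-000, 110-01, 1100-0*, 11000-*
[col 2] -100-0, -1000-
Prime implicants: -100-0, -1000-, 000-11, 00011-, 001000, 01-001, 01-010, 010-00, 0110-1, 01101-, 11-000, 110-01, 111111
PI chart (minterm → PIs covering it):
  3 | 000-11  (sole → essential)
  6 | 00011-  (sole → essential)
  7 | 000-11,00011-
  8 | 001000  (sole → essential)
  16 | -100-0,-1000-,010-00
  17 | -1000-,01-001
  18 | -100-0,01-010
  25 | 01-001,0110-1
  26 | 01-010,01101-
  27 | 0110-1,01101-
  48 | -100-0,-1000-,11-000
  49 | -1000-,110-01
  53 | 110-01  (sole → essential)
  56 | 11-000  (sole → essential)
  63 | 111111  (sole → essential)
Essential prime implicants: 000-11, 00011-, 001000, 11-000, 110-01, 111111
Petrick residual → -100-0, 01-001, 01101-
Minimum SOP uses 9 PIs: bc'd'f' + a'b'c'ef + a'b'c'de + a'b'cd'e'f' + a'bd'e'f + a'bcd'e + abd'e'f' + abc'e'f + abcdef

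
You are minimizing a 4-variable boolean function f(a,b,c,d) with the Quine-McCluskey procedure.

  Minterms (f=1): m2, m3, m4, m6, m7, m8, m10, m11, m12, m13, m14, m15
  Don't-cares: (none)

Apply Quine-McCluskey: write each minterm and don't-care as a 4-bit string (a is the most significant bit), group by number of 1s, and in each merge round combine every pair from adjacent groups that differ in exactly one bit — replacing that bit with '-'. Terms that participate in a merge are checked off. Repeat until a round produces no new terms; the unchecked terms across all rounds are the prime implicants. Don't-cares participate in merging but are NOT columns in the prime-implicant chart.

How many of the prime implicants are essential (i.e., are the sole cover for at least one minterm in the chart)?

4

Round 0: 0010✓ 0011✓ 0100✓ 0110✓ 0111✓ 1000✓ 1010✓ 1011✓ 1100✓ 1101✓ 1110✓ 1111✓
Round 1: -010✓ -011✓ -100✓ -110✓ -111✓ 0-10✓ 0-11✓ 001-✓ 01-0✓ 011-✓ 1-00✓ 1-10✓ 1-11✓ 10-0✓ 101-✓ 11-0✓ 11-1✓ 110-✓ 111-✓
Round 2: --10✓ --11✓ -01-✓ -1-0 -11-✓ 0-1-✓ 1--0 1-1-✓ 11--
Round 3: --1-
PIs = {--1-, -1-0, 1--0, 11--}
Coverage chart:
  m2: --1- ←essential
  m3: --1- ←essential
  m4: -1-0 ←essential
  m6: --1-,-1-0
  m7: --1- ←essential
  m8: 1--0 ←essential
  m10: --1-,1--0
  m11: --1- ←essential
  m12: -1-0,1--0,11--
  m13: 11-- ←essential
  m14: --1-,-1-0,1--0,11--
  m15: --1-,11--
Essential: --1-, -1-0, 1--0, 11--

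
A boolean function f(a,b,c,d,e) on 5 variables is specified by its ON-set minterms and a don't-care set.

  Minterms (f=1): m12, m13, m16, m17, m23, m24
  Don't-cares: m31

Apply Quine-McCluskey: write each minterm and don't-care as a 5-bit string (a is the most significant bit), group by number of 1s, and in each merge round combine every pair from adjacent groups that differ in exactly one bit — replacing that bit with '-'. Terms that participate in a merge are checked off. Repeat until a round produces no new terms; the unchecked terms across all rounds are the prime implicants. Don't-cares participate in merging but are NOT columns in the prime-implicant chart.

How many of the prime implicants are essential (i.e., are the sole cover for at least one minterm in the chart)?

4

size-2^0 implicants → 01100(✓)  01101(✓)  10000(✓)  10001(✓)  10111(✓)  11000(✓)  11111(✓)
size-2^1 implicants → 0110-  1-000  1-111  1000-
Unchecked terms (primes): 0110-, 1-000, 1-111, 1000-
Minterm coverage:
  m12 ⊆ 0110- [E]
  m13 ⊆ 0110- [E]
  m16 ⊆ 1-000,1000-
  m17 ⊆ 1000- [E]
  m23 ⊆ 1-111 [E]
  m24 ⊆ 1-000 [E]
E = {0110-, 1-000, 1-111, 1000-}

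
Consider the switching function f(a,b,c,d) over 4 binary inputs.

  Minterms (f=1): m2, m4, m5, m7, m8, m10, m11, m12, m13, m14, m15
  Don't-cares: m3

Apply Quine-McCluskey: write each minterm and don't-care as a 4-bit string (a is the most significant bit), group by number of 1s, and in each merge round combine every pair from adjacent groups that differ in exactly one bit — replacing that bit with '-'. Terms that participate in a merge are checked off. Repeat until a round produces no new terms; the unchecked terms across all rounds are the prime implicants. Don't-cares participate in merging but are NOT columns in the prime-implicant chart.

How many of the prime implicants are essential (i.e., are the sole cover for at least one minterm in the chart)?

Round 0: 0010✓ 0011✓ 0100✓ 0101✓ 0111✓ 1000✓ 1010✓ 1011✓ 1100✓ 1101✓ 1110✓ 1111✓
Round 1: -010✓ -011✓ -100✓ -101✓ -111✓ 0-11✓ 001-✓ 01-1✓ 010-✓ 1-00✓ 1-10✓ 1-11✓ 10-0✓ 101-✓ 11-0✓ 11-1✓ 110-✓ 111-✓
Round 2: --11 -01- -1-1 -10- 1--0 1-1- 11--
PIs = {--11, -01-, -1-1, -10-, 1--0, 1-1-, 11--}
Coverage chart:
  m2: -01- ←essential
  m4: -10- ←essential
  m5: -1-1,-10-
  m7: --11,-1-1
  m8: 1--0 ←essential
  m10: -01-,1--0,1-1-
  m11: --11,-01-,1-1-
  m12: -10-,1--0,11--
  m13: -1-1,-10-,11--
  m14: 1--0,1-1-,11--
  m15: --11,-1-1,1-1-,11--
Essential: -01-, -10-, 1--0

3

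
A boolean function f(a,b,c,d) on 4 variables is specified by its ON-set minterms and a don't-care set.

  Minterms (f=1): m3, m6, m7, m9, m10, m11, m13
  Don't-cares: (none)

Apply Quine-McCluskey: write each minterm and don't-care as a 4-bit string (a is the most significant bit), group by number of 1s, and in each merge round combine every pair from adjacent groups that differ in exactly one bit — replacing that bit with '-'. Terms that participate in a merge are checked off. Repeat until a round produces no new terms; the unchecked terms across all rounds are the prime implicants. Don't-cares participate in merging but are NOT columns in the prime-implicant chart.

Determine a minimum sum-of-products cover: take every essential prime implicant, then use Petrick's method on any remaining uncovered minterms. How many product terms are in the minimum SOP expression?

4

size-2^0 implicants → 0011(✓)  0110(✓)  0111(✓)  1001(✓)  1010(✓)  1011(✓)  1101(✓)
size-2^1 implicants → -011  0-11  011-  1-01  10-1  101-
Unchecked terms (primes): -011, 0-11, 011-, 1-01, 10-1, 101-
Minterm coverage:
  m3 ⊆ -011,0-11
  m6 ⊆ 011- [E]
  m7 ⊆ 0-11,011-
  m9 ⊆ 1-01,10-1
  m10 ⊆ 101- [E]
  m11 ⊆ -011,10-1,101-
  m13 ⊆ 1-01 [E]
E = {011-, 1-01, 101-}
Petrick residual → -011
Cover = b'cd + a'bc + ac'd + ab'c  |cover|=4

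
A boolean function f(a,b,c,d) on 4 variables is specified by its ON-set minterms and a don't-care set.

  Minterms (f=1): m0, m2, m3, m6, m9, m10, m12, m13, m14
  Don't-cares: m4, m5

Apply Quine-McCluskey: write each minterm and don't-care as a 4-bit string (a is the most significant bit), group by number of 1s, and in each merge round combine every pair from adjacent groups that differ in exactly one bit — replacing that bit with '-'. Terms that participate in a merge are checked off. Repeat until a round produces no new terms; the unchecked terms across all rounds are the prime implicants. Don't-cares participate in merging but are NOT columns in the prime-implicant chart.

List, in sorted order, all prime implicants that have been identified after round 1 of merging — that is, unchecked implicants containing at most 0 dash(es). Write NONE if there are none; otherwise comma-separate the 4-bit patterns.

Round 0: 0000✓ 0010✓ 0011✓ 0100✓ 0101✓ 0110✓ 1001✓ 1010✓ 1100✓ 1101✓ 1110✓
Round 1: -010✓ -100✓ -101✓ -110✓ 0-00✓ 0-10✓ 00-0✓ 001- 01-0✓ 010-✓ 1-01 1-10✓ 11-0✓ 110-✓
Round 2: --10 -1-0 -10- 0--0
PIs = {--10, -1-0, -10-, 0--0, 001-, 1-01}

NONE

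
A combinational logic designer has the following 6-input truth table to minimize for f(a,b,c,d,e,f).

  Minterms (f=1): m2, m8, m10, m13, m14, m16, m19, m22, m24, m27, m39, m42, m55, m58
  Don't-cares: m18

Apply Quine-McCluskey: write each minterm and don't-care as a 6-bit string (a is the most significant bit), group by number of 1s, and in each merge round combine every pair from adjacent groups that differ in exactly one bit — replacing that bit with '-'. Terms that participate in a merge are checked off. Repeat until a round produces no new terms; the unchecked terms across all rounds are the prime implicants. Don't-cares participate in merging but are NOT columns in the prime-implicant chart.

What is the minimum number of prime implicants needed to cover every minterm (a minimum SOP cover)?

9

Round 0: 000010✓ 001000✓ 001010✓ 001101 001110✓ 010000✓ 010010✓ 010011✓ 010110✓ 011000✓ 011011✓ 100111✓ 101010✓ 110111✓ 111010✓
Round 1: -01010 0-0010 0-1000 00-010 001-10 0010-0 01-000 01-011 010-10 0100-0 01001- 1-0111 1-1010
PIs = {-01010, 0-0010, 0-1000, 00-010, 001-10, 0010-0, 001101, 01-000, 01-011, 010-10, 0100-0, 01001-, 1-0111, 1-1010}
Coverage chart:
  m2: 0-0010,00-010
  m8: 0-1000,0010-0
  m10: -01010,00-010,001-10,0010-0
  m13: 001101 ←essential
  m14: 001-10 ←essential
  m16: 01-000,0100-0
  m19: 01-011,01001-
  m22: 010-10 ←essential
  m24: 0-1000,01-000
  m27: 01-011 ←essential
  m39: 1-0111 ←essential
  m42: -01010,1-1010
  m55: 1-0111 ←essential
  m58: 1-1010 ←essential
Essential: 001-10, 001101, 01-011, 010-10, 1-0111, 1-1010
Petrick residual → 0-0010, 0-1000, 01-000
Min cover (9 terms): a'c'd'ef' + a'cd'e'f' + a'b'cef' + a'b'cde'f + a'bd'e'f' + a'bd'ef + a'bc'ef' + ac'def + acd'ef'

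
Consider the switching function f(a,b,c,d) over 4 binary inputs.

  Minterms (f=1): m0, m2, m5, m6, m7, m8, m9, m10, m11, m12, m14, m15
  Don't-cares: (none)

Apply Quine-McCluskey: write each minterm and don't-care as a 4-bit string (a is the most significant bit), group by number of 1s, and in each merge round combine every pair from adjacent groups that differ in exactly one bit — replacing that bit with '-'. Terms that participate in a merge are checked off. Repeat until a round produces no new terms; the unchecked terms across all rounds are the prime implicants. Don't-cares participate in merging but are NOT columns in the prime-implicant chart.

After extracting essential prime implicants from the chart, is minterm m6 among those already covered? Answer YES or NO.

NO

[col 0] 0000*, 0010*, 0101*, 0110*, 0111*, 1000*, 1001*, 1010*, 1011*, 1100*, 1110*, 1111*
[col 1] -000*, -010*, -110*, -111*, 0-10*, 00-0*, 01-1, 011-*, 1-00*, 1-10*, 1-11*, 10-0*, 10-1*, 100-*, 101-*, 11-0*, 111-*
[col 2] --10, -0-0, -11-, 1--0, 1-1-, 10--
Prime implicants: --10, -0-0, -11-, 01-1, 1--0, 1-1-, 10--
PI chart (minterm → PIs covering it):
  0 | -0-0  (sole → essential)
  2 | --10,-0-0
  5 | 01-1  (sole → essential)
  6 | --10,-11-
  7 | -11-,01-1
  8 | -0-0,1--0,10--
  9 | 10--  (sole → essential)
  10 | --10,-0-0,1--0,1-1-,10--
  11 | 1-1-,10--
  12 | 1--0  (sole → essential)
  14 | --10,-11-,1--0,1-1-
  15 | -11-,1-1-
Essential prime implicants: -0-0, 01-1, 1--0, 10--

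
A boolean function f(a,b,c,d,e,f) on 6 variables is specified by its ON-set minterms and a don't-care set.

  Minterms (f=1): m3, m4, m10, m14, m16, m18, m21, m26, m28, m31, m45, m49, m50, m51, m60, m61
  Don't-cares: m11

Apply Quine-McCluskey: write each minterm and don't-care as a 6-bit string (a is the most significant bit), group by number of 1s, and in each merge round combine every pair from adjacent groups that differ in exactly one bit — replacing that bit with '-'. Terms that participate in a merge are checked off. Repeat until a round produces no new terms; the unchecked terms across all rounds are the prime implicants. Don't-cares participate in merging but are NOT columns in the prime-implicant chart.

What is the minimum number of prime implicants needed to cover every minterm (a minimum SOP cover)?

[col 0] 000011*, 000100, 001010*, 001011*, 001110*, 010000*, 010010*, 010101, 011010*, 011100*, 011111, 101101*, 110001*, 110010*, 110011*, 111100*, 111101*
[col 1] -10010, -11100, 0-1010, 00-011, 001-10, 00101-, 01-010, 0100-0, 1-1101, 1100-1, 11001-, 11110-
Prime implicants: -10010, -11100, 0-1010, 00-011, 000100, 001-10, 00101-, 01-010, 0100-0, 010101, 011111, 1-1101, 1100-1, 11001-, 11110-
PI chart (minterm → PIs covering it):
  3 | 00-011  (sole → essential)
  4 | 000100  (sole → essential)
  10 | 0-1010,001-10,00101-
  14 | 001-10  (sole → essential)
  16 | 0100-0  (sole → essential)
  18 | -10010,01-010,0100-0
  21 | 010101  (sole → essential)
  26 | 0-1010,01-010
  28 | -11100  (sole → essential)
  31 | 011111  (sole → essential)
  45 | 1-1101  (sole → essential)
  49 | 1100-1  (sole → essential)
  50 | -10010,11001-
  51 | 1100-1,11001-
  60 | -11100,11110-
  61 | 1-1101,11110-
Essential prime implicants: -11100, 00-011, 000100, 001-10, 0100-0, 010101, 011111, 1-1101, 1100-1
Petrick residual → -10010, 0-1010
Minimum SOP uses 11 PIs: bc'd'ef' + bcde'f' + a'cd'ef' + a'b'd'ef + a'b'c'de'f' + a'b'cef' + a'bc'd'f' + a'bc'de'f + a'bcdef + acde'f + abc'd'f

11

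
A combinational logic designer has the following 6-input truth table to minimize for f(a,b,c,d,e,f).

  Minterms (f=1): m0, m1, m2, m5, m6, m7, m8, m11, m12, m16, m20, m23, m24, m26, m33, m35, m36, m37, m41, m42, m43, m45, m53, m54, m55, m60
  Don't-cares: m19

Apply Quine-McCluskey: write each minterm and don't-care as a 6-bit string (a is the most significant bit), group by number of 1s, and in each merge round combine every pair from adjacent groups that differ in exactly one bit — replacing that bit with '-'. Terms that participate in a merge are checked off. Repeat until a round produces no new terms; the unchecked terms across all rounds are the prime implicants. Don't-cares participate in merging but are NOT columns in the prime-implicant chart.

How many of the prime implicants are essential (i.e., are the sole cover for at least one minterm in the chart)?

10

Round 0: 000000✓ 000001✓ 000010✓ 000101✓ 000110✓ 000111✓ 001000✓ 001011✓ 001100✓ 010000✓ 010011✓ 010100✓ 010111✓ 011000✓ 011010✓ 100001✓ 100011✓ 100100✓ 100101✓ 101001✓ 101010✓ 101011✓ 101101✓ 110101✓ 110110✓ 110111✓ 111100
Round 1: -00001✓ -00101✓ -01011 -10111 0-0000✓ 0-0111 0-1000✓ 00-000✓ 000-01✓ 000-10 0000-0 00000- 0001-1 00011- 001-00 01-000✓ 010-00 010-11 0110-0 1-0101 10-001✓ 10-011✓ 10-101✓ 100-01✓ 1000-1✓ 10010- 101-01✓ 1010-1✓ 10101- 1101-1 11011-
Round 2: -00-01 0--000 10--01 10-0-1
PIs = {-00-01, -01011, -10111, 0--000, 0-0111, 000-10, 0000-0, 00000-, 0001-1, 00011-, 001-00, 010-00, 010-11, 0110-0, 1-0101, 10--01, 10-0-1, 10010-, 10101-, 1101-1, 11011-, 111100}
Coverage chart:
  m0: 0--000,0000-0,00000-
  m1: -00-01,00000-
  m2: 000-10,0000-0
  m5: -00-01,0001-1
  m6: 000-10,00011-
  m7: 0-0111,0001-1,00011-
  m8: 0--000,001-00
  m11: -01011 ←essential
  m12: 001-00 ←essential
  m16: 0--000,010-00
  m20: 010-00 ←essential
  m23: -10111,0-0111,010-11
  m24: 0--000,0110-0
  m26: 0110-0 ←essential
  m33: -00-01,10--01,10-0-1
  m35: 10-0-1 ←essential
  m36: 10010- ←essential
  m37: -00-01,1-0101,10--01,10010-
  m41: 10--01,10-0-1
  m42: 10101- ←essential
  m43: -01011,10-0-1,10101-
  m45: 10--01 ←essential
  m53: 1-0101,1101-1
  m54: 11011- ←essential
  m55: -10111,1101-1,11011-
  m60: 111100 ←essential
Essential: -01011, 001-00, 010-00, 0110-0, 10--01, 10-0-1, 10010-, 10101-, 11011-, 111100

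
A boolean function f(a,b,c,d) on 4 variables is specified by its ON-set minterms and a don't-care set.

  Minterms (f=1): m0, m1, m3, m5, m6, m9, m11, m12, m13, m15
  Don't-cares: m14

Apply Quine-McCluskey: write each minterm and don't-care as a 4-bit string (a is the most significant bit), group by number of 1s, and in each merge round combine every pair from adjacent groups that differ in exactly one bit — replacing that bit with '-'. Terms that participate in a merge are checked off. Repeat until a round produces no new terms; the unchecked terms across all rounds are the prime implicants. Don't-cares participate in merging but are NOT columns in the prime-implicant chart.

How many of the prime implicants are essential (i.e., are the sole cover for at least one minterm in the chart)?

5

[col 0] 0000*, 0001*, 0011*, 0101*, 0110*, 1001*, 1011*, 1100*, 1101*, 1110*, 1111*
[col 1] -001*, -011*, -101*, -110, 0-01*, 00-1*, 000-, 1-01*, 1-11*, 10-1*, 11-0*, 11-1*, 110-*, 111-*
[col 2] --01, -0-1, 1--1, 11--
Prime implicants: --01, -0-1, -110, 000-, 1--1, 11--
PI chart (minterm → PIs covering it):
  0 | 000-  (sole → essential)
  1 | --01,-0-1,000-
  3 | -0-1  (sole → essential)
  5 | --01  (sole → essential)
  6 | -110  (sole → essential)
  9 | --01,-0-1,1--1
  11 | -0-1,1--1
  12 | 11--  (sole → essential)
  13 | --01,1--1,11--
  15 | 1--1,11--
Essential prime implicants: --01, -0-1, -110, 000-, 11--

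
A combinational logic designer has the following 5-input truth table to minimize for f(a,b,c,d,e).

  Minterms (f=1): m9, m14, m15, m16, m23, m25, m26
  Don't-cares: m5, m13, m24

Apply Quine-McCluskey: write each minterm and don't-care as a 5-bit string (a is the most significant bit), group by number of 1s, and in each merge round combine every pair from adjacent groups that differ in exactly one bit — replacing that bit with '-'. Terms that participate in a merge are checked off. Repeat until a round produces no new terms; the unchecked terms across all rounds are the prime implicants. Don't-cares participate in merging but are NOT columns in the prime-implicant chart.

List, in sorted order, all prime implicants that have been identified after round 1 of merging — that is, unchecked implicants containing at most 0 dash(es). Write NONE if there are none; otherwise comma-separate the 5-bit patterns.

[col 0] 00101*, 01001*, 01101*, 01110*, 01111*, 10000*, 10111, 11000*, 11001*, 11010*
[col 1] -1001, 0-101, 01-01, 011-1, 0111-, 1-000, 110-0, 1100-
Prime implicants: -1001, 0-101, 01-01, 011-1, 0111-, 1-000, 10111, 110-0, 1100-

10111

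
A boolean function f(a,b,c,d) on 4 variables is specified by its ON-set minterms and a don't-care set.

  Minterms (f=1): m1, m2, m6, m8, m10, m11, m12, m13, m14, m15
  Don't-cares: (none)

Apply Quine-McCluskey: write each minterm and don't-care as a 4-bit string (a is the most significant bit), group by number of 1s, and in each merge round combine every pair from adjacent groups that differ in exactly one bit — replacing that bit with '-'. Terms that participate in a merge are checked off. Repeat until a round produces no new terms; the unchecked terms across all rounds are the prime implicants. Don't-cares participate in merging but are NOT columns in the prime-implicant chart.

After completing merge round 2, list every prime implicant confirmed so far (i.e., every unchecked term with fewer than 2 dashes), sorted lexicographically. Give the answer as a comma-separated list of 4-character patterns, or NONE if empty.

0001

Round 0: 0001 0010✓ 0110✓ 1000✓ 1010✓ 1011✓ 1100✓ 1101✓ 1110✓ 1111✓
Round 1: -010✓ -110✓ 0-10✓ 1-00✓ 1-10✓ 1-11✓ 10-0✓ 101-✓ 11-0✓ 11-1✓ 110-✓ 111-✓
Round 2: --10 1--0 1-1- 11--
PIs = {--10, 0001, 1--0, 1-1-, 11--}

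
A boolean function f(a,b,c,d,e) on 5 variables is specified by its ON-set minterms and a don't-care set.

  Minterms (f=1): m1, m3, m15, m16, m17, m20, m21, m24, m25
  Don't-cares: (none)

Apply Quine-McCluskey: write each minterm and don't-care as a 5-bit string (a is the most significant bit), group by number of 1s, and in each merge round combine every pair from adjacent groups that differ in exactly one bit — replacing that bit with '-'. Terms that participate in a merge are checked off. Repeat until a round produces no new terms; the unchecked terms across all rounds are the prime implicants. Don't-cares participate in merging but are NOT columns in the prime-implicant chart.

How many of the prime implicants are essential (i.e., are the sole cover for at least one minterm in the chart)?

Round 0: 00001✓ 00011✓ 01111 10000✓ 10001✓ 10100✓ 10101✓ 11000✓ 11001✓
Round 1: -0001 000-1 1-000✓ 1-001✓ 10-00✓ 10-01✓ 1000-✓ 1010-✓ 1100-✓
Round 2: 1-00- 10-0-
PIs = {-0001, 000-1, 01111, 1-00-, 10-0-}
Coverage chart:
  m1: -0001,000-1
  m3: 000-1 ←essential
  m15: 01111 ←essential
  m16: 1-00-,10-0-
  m17: -0001,1-00-,10-0-
  m20: 10-0- ←essential
  m21: 10-0- ←essential
  m24: 1-00- ←essential
  m25: 1-00- ←essential
Essential: 000-1, 01111, 1-00-, 10-0-

4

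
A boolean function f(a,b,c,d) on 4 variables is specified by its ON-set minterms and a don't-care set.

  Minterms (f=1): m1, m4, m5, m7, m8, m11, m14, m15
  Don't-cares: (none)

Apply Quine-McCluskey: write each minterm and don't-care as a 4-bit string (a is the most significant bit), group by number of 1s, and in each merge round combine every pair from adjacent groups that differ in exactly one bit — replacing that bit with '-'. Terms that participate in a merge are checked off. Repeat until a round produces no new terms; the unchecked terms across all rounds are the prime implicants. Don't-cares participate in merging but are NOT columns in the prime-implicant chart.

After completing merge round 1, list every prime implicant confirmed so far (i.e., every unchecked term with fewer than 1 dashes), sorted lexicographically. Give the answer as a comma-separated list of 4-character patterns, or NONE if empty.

1000

[col 0] 0001*, 0100*, 0101*, 0111*, 1000, 1011*, 1110*, 1111*
[col 1] -111, 0-01, 01-1, 010-, 1-11, 111-
Prime implicants: -111, 0-01, 01-1, 010-, 1-11, 1000, 111-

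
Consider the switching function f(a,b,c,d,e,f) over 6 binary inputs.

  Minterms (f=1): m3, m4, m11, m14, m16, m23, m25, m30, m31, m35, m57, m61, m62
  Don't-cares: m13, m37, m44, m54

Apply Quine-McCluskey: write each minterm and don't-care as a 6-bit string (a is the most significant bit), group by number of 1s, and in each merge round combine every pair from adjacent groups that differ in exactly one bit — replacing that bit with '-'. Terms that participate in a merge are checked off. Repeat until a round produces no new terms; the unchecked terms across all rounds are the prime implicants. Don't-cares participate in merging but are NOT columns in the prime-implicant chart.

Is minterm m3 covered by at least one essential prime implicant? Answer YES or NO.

[col 0] 000011*, 000100, 001011*, 001101, 001110*, 010000, 010111*, 011001*, 011110*, 011111*, 100011*, 100101, 101100, 110110*, 111001*, 111101*, 111110*
[col 1] -00011, -11001, -11110, 0-1110, 00-011, 01-111, 01111-, 11-110, 111-01
Prime implicants: -00011, -11001, -11110, 0-1110, 00-011, 000100, 001101, 01-111, 010000, 01111-, 100101, 101100, 11-110, 111-01
PI chart (minterm → PIs covering it):
  3 | -00011,00-011
  4 | 000100  (sole → essential)
  11 | 00-011  (sole → essential)
  14 | 0-1110  (sole → essential)
  16 | 010000  (sole → essential)
  23 | 01-111  (sole → essential)
  25 | -11001  (sole → essential)
  30 | -11110,0-1110,01111-
  31 | 01-111,01111-
  35 | -00011  (sole → essential)
  57 | -11001,111-01
  61 | 111-01  (sole → essential)
  62 | -11110,11-110
Essential prime implicants: -00011, -11001, 0-1110, 00-011, 000100, 01-111, 010000, 111-01

YES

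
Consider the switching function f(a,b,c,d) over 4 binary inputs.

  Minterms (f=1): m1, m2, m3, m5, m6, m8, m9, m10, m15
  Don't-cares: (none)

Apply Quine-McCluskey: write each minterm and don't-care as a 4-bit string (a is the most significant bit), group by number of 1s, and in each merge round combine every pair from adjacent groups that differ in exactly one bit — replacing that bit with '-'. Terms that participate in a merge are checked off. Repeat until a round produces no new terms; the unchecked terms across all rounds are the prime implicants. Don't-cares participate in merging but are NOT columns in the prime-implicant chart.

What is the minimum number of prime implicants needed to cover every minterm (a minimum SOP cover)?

6

Round 0: 0001✓ 0010✓ 0011✓ 0101✓ 0110✓ 1000✓ 1001✓ 1010✓ 1111
Round 1: -001 -010 0-01 0-10 00-1 001- 10-0 100-
PIs = {-001, -010, 0-01, 0-10, 00-1, 001-, 10-0, 100-, 1111}
Coverage chart:
  m1: -001,0-01,00-1
  m2: -010,0-10,001-
  m3: 00-1,001-
  m5: 0-01 ←essential
  m6: 0-10 ←essential
  m8: 10-0,100-
  m9: -001,100-
  m10: -010,10-0
  m15: 1111 ←essential
Essential: 0-01, 0-10, 1111
Petrick residual → -001, 00-1, 10-0
Min cover (6 terms): b'c'd + a'c'd + a'cd' + a'b'd + ab'd' + abcd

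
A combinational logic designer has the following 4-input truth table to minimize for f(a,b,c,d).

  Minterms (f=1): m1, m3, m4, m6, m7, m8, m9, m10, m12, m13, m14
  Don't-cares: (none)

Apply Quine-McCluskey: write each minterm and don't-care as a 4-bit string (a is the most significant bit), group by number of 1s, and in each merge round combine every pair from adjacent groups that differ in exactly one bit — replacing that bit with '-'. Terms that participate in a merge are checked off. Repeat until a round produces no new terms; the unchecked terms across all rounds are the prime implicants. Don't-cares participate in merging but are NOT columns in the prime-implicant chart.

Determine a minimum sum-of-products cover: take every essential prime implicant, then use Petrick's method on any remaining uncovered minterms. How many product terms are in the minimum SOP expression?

5

[col 0] 0001*, 0011*, 0100*, 0110*, 0111*, 1000*, 1001*, 1010*, 1100*, 1101*, 1110*
[col 1] -001, -100*, -110*, 0-11, 00-1, 01-0*, 011-, 1-00*, 1-01*, 1-10*, 10-0*, 100-*, 11-0*, 110-*
[col 2] -1-0, 1--0, 1-0-
Prime implicants: -001, -1-0, 0-11, 00-1, 011-, 1--0, 1-0-
PI chart (minterm → PIs covering it):
  1 | -001,00-1
  3 | 0-11,00-1
  4 | -1-0  (sole → essential)
  6 | -1-0,011-
  7 | 0-11,011-
  8 | 1--0,1-0-
  9 | -001,1-0-
  10 | 1--0  (sole → essential)
  12 | -1-0,1--0,1-0-
  13 | 1-0-  (sole → essential)
  14 | -1-0,1--0
Essential prime implicants: -1-0, 1--0, 1-0-
Petrick residual → -001, 0-11
Minimum SOP uses 5 PIs: b'c'd + bd' + a'cd + ad' + ac'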